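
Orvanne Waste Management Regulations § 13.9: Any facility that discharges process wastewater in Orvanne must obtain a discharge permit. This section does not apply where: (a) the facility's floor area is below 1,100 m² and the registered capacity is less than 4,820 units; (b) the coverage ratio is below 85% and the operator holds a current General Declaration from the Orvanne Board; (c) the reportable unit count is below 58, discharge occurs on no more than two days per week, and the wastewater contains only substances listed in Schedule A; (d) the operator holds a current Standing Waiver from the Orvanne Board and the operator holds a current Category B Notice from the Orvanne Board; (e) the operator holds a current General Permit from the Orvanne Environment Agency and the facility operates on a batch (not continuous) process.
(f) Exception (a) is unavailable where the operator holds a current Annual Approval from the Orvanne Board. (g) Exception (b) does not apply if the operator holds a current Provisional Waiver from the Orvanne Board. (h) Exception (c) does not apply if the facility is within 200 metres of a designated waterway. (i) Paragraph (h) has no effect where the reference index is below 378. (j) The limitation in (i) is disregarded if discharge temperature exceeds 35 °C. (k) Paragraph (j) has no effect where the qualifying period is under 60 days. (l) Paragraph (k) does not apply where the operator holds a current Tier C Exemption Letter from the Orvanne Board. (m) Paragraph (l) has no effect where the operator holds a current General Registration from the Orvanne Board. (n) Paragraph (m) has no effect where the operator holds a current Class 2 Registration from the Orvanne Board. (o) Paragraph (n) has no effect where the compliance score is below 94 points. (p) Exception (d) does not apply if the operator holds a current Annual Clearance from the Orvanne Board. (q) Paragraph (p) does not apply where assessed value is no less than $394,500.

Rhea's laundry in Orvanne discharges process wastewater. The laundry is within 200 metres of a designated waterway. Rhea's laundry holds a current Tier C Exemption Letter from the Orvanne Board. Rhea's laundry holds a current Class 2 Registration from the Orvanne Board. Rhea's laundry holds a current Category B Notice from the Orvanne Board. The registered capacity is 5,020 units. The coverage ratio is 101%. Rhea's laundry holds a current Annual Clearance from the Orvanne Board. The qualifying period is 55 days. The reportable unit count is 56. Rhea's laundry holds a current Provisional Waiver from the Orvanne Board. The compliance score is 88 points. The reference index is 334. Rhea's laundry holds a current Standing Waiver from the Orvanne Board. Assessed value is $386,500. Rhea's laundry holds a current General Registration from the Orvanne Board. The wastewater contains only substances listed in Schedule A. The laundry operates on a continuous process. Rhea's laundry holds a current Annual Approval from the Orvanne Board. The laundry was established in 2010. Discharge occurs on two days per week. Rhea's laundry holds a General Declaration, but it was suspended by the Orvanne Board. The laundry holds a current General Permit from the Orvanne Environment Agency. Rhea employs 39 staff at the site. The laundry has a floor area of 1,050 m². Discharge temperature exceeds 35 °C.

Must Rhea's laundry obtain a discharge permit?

Exception (a) does not apply: the registered capacity is 5,020 units, not less than 4,820 units.
Exception (b) requires that the coverage ratio is below 85%; but the coverage ratio is 101%, not below 85%, so (b) is unavailable.
All of (c)'s requirements are met (the reportable unit count is 56, below the 58 limit; discharge occurs on no more than two days per week; the wastewater is Schedule-A-only). Considering the limiting provisions: (h) is engaged (the laundry is within 200 m of a designated waterway), but is itself disapplied by (i): (i) is engaged — the reference index is 334, below the 378 limit. (j) is triggered (discharge temperature exceeds 35 °C), but is itself disapplied by (k): (k) applies — the qualifying period is 55 days, under the 60 days limit. (l) is triggered (a current Tier C Exemption Letter is held), but is set aside by (m): (m) applies — a current General Registration is held. (n) is triggered (a current Class 2 Registration is held), but is overridden by (o): (o) operates against (n): the compliance score is 88 points, below the 94 points limit. Exception (c) stands.
Exception (d): a current Standing Waiver is held; a current Category B Notice is held — every condition holds. However, paragraphs (p)–(q) must be considered: (p) is triggered — a current Annual Clearance is held. (q) is inapplicable (assessed value is $386,500, short of $394,500), so (p) stands. Exception (d) does not apply.
Exception (e) does not apply: the facility operates on a continuous process.

No — exception (c) applies; Rhea's laundry is not required to obtain a discharge permit.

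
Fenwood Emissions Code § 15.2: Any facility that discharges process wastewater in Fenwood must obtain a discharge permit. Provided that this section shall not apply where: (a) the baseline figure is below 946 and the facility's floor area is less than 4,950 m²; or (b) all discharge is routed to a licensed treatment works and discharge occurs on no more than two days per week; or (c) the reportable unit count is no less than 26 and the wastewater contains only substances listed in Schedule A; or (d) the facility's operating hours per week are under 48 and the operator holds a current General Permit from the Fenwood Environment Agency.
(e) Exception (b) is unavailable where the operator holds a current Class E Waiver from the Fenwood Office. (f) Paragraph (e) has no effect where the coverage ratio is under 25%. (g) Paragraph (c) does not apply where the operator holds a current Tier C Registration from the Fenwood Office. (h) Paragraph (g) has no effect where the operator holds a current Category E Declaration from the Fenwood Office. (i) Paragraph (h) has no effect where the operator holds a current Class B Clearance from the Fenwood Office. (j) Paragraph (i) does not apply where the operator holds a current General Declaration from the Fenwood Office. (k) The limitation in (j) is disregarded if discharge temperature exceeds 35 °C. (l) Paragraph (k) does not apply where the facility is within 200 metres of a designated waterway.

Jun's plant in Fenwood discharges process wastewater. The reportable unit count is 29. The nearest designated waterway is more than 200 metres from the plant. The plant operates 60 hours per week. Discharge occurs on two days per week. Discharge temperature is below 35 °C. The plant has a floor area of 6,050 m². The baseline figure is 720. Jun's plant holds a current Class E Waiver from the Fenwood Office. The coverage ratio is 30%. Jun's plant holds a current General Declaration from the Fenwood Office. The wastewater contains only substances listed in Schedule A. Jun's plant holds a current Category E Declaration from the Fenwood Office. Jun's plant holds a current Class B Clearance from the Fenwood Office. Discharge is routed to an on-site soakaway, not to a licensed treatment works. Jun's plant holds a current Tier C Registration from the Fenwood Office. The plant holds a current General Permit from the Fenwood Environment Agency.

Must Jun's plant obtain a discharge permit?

No — exception (c) applies; Jun's plant is not required to obtain a discharge permit.

Exception (a) does not apply: the facility's floor area is 6,050 m², not less than 4,950 m².
Exception (b) does not apply: discharge is not routed to a licensed treatment works.
All of (c)'s requirements are met (the reportable unit count is 29, meeting the 26 threshold; the wastewater is Schedule-A-only). As to paragraphs (g)–(l): (g) would limit (c) — a current Tier C Registration is held — but (h) sets (g) aside: (h) operates against (g): a current Category E Declaration is held. (i) would limit (h) — a current Class B Clearance is held — but (j) sets (i) aside: (j) is engaged — a current General Declaration is held. (k) is not triggered (discharge temperature is below 35 °C), so (j) stands. Exception (c) stands.
Exception (d) fails — the facility's operating hours per week are 60, not under 48.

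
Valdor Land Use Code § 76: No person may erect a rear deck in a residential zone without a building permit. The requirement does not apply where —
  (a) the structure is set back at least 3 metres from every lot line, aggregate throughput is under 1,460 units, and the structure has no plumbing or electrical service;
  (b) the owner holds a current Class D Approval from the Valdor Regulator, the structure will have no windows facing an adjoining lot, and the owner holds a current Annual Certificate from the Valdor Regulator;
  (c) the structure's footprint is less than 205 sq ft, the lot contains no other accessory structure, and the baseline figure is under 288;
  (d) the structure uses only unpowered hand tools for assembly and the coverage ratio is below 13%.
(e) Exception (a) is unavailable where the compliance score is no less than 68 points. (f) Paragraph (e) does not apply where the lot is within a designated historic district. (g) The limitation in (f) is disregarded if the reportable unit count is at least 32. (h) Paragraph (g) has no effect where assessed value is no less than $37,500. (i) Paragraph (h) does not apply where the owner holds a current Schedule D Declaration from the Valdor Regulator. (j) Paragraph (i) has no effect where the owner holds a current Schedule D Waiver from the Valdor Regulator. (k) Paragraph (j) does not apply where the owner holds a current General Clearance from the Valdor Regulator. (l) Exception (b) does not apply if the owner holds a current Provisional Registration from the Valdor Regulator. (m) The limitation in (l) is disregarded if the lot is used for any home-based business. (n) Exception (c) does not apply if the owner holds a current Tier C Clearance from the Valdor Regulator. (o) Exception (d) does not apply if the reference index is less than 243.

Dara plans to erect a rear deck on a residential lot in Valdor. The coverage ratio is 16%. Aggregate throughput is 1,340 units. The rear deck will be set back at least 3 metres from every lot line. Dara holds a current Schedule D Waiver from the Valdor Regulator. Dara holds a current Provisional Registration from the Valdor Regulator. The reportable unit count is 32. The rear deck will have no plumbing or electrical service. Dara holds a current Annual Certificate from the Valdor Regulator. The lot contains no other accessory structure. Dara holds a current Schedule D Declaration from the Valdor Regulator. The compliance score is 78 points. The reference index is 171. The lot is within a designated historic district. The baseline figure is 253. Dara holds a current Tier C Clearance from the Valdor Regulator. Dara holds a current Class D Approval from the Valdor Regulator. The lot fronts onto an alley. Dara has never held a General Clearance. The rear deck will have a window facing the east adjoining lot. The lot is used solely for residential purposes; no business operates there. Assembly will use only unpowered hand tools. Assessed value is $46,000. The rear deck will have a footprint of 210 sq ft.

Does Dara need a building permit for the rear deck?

No — exception (a) applies; Dara does not need a building permit.

All of (a)'s requirements are met (the setback is at least 3 m on every side; aggregate throughput is 1,340 units, under the 1,460 units limit; there is no plumbing or electrical service). Considering the limiting provisions: (e) would limit (a) — the compliance score is 78 points, meeting the 68 points threshold — but (f) sets (e) aside: (f) operates against (e): the lot is in a historic district. (g) applies (the reportable unit count is 32, meeting the 32 threshold), but is set aside by (h): (h) is triggered — assessed value is $46,000, meeting the $37,500 threshold. (i) is engaged (a current Schedule D Declaration is held), but is displaced by (j): (j) applies — a current Schedule D Waiver is held. (k) does not operate here (no current General Clearance is held), so (j) stands. (a) remains available.
Exception (b) does not apply: a window faces an adjoining lot.
Exception (c) requires that the structure's footprint is less than 205 sq ft; but the structure's footprint is 210 sq ft, not less than 205 sq ft, so (c) is unavailable.
Exception (d) requires that the coverage ratio is below 13%; but the coverage ratio is 16%, not below 13%, so (d) is unavailable.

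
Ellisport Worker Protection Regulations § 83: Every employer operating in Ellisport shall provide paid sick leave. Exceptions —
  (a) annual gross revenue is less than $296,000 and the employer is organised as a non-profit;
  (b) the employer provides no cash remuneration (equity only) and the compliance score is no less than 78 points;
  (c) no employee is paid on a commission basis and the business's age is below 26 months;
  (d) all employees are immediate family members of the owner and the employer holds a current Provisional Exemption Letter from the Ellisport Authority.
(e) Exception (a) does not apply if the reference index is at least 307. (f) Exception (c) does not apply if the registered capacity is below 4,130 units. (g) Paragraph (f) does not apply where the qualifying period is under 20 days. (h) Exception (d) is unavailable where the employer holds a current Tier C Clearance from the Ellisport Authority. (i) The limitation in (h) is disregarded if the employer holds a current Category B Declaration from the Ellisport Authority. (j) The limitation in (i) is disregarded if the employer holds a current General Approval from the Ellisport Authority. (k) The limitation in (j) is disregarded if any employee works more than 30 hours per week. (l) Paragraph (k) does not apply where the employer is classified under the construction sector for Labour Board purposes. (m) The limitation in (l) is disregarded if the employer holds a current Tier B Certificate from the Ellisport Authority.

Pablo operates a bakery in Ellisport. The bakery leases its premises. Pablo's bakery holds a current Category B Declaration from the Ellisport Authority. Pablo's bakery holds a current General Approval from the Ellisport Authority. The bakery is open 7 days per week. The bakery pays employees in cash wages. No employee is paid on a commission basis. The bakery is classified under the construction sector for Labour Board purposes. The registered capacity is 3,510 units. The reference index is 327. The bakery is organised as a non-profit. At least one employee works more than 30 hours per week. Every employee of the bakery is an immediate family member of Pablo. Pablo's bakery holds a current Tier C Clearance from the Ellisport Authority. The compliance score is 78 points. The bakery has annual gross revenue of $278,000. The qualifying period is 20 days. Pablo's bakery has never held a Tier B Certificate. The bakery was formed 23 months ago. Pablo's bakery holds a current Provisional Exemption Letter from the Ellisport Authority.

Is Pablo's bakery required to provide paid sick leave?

Exception (a)'s conditions are all satisfied: annual gross revenue is $278,000, less than the $296,000 limit; the employer is a non-profit. But: (e) operates against (a): the reference index is 327, meeting the 307 threshold. So (a) is unavailable.
Exception (b) requires that the employer provides no cash remuneration (equity only); but employees are paid cash wages, so (b) is unavailable.
All of (c)'s requirements are met (no employee is paid on commission; the business's age is 23 months, below the 26 months limit). Turning to paragraphs (f)–(g): (f) operates — the registered capacity is 3,510 units, below the 4,130 units limit. (g) is not engaged (the qualifying period is 20 days, not under 20 days), so (f) stands. So (c) is unavailable.
Exception (d): every employee is an immediate family member; a current Provisional Exemption Letter is held — every condition holds. But applying paragraphs (h)–(m): (h) operates against (d): a current Tier C Clearance is held. (i) operates (a current Category B Declaration is held), but is set aside by (j): (j) applies — a current General Approval is held. (k) would limit (j) — at least one employee exceeds 30 hours/week — but (l) sets (k) aside: (l) operates — the bakery is classified under the construction sector. (m), which would lift (l), is inapplicable — there is no Tier B Certificate in force. Exception (d) does not apply.
None of the exceptions is available; § 83 applies in full.

Yes — Pablo's bakery must provide paid sick leave.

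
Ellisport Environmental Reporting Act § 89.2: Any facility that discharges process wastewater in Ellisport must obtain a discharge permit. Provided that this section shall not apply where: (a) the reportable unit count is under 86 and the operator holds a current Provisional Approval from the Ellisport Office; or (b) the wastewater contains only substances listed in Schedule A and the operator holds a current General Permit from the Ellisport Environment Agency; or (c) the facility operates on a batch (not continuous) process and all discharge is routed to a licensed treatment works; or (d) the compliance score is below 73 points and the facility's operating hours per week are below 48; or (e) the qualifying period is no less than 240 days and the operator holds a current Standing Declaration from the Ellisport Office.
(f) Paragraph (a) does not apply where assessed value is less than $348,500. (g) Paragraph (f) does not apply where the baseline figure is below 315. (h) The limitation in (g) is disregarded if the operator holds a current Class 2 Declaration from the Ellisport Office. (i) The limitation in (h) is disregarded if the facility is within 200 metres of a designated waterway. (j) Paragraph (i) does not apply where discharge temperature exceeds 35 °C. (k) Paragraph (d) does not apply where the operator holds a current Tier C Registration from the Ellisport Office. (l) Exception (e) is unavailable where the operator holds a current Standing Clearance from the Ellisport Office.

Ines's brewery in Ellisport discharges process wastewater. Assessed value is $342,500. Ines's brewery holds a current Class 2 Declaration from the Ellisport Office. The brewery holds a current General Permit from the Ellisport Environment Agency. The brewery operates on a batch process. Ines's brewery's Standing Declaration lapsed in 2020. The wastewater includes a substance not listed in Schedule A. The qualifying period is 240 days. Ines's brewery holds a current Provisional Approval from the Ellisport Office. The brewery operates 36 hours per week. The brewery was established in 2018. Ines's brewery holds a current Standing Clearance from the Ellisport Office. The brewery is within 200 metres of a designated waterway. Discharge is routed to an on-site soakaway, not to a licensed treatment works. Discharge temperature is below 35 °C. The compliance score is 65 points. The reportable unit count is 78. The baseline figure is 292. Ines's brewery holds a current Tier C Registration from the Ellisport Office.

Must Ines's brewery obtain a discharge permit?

Exception (a): the reportable unit count is 78, under the 86 limit; a current Provisional Approval is held — every condition holds. As to paragraphs (f)–(j): (f) would limit (a) — assessed value is $342,500, less than the $348,500 limit — but (g) sets (f) aside: (g) operates against (f): the baseline figure is 292, below the 315 limit. (h) operates (a current Class 2 Declaration is held), but yields to (i): (i) operates against (h): the brewery is within 200 m of a designated waterway. (j) is not triggered (discharge temperature is below 35 °C), so (i) stands. So (a) applies.
Exception (b) requires that the wastewater contains only substances listed in Schedule A; but the wastewater includes a non-Schedule-A substance, so (b) is unavailable.
Exception (c) does not apply: discharge is not routed to a licensed treatment works.
Exception (d)'s conditions are all satisfied: the compliance score is 65 points, below the 73 points limit; the facility's operating hours per week are 36, below the 48 limit. But applying paragraph (k): (k) operates against (d): a current Tier C Registration is held. So (d) is unavailable.
Exception (e) fails — the Standing Declaration is not current.

No — exception (a) applies; Ines's brewery is not required to obtain a discharge permit.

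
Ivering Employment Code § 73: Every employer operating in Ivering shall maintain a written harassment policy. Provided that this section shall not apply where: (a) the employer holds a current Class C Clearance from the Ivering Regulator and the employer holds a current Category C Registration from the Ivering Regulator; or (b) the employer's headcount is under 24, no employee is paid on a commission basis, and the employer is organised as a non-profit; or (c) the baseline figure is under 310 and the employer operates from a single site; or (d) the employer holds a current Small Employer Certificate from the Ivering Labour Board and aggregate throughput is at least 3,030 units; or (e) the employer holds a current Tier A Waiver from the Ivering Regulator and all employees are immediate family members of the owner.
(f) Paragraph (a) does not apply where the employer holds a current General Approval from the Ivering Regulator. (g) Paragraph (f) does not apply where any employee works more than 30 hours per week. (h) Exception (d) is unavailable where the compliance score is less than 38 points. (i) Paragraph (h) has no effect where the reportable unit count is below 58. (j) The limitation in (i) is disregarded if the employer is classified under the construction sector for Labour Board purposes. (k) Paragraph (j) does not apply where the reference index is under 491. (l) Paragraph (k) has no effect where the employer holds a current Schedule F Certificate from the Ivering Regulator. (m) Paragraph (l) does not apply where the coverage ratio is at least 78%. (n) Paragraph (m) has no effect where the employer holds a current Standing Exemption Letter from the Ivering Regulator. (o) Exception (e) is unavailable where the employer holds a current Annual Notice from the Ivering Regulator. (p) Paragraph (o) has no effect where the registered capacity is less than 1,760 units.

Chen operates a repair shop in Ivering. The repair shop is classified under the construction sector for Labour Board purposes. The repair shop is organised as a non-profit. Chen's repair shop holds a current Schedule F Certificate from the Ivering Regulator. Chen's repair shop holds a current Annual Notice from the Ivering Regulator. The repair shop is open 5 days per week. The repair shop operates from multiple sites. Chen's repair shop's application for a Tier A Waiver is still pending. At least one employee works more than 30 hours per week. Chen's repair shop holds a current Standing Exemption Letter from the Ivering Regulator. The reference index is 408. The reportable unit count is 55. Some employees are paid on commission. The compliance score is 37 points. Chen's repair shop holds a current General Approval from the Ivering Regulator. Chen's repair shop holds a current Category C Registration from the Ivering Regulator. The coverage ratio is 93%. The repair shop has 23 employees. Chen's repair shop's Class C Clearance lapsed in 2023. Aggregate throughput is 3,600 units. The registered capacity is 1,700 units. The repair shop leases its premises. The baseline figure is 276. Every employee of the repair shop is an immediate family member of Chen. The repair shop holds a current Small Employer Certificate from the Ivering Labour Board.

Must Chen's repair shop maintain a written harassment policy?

Exception (a) does not apply: no current Class C Clearance is held.
Exception (b) does not apply: some employees are paid on commission.
Exception (c) does not apply: the employer operates from multiple sites.
All of (d)'s requirements are met (a current Small Employer Certificate is held; aggregate throughput is 3,600 units, meeting the 3,030 units threshold). But: (h) operates against (d): the compliance score is 37 points, less than the 38 points limit. (i) would limit (h) — the reportable unit count is 55, below the 58 limit — but (j) sets (i) aside: (j) operates against (i): the repair shop is classified under the construction sector. (k) is engaged (the reference index is 408, under the 491 limit), but is displaced by (l): (l) operates against (k): a current Schedule F Certificate is held. (m) applies (the coverage ratio is 93%, meeting the 78% threshold), but is set aside by (n): (n) is engaged — a current Standing Exemption Letter is held. (d) is therefore removed.
Exception (e) does not apply: no current Tier A Waiver is held.
No exception applies. The general rule governs.

Yes — Chen's repair shop must maintain a written harassment policy.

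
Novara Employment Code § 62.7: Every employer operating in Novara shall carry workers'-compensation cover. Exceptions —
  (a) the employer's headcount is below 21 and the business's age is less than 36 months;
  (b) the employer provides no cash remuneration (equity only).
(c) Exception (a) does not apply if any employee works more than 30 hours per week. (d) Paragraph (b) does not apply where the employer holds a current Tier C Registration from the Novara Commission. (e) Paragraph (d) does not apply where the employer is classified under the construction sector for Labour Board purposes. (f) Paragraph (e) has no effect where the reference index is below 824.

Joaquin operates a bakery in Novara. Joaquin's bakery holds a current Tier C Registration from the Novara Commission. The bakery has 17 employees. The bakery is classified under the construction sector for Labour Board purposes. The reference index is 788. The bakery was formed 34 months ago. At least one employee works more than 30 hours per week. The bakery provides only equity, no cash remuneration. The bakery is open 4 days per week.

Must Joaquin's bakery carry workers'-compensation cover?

Exception (a) is satisfied on its face — the employer's headcount is 17, below the 21 limit; the business's age is 34 months, less than the 36 months limit. Turning to paragraph (c): (c) operates against (a): at least one employee exceeds 30 hours/week. So (a) is unavailable.
Exception (b)'s conditions are all satisfied: remuneration is equity-only. However, paragraphs (d)–(f) must be considered: (d) applies — a current Tier C Registration is held. (e) would limit (d) — the bakery is classified under the construction sector — but (f) sets (e) aside: (f) is triggered — the reference index is 788, below the 824 limit. Exception (b) does not apply.
No exception displaces § 62.7.

Yes — Joaquin's bakery must carry workers'-compensation cover.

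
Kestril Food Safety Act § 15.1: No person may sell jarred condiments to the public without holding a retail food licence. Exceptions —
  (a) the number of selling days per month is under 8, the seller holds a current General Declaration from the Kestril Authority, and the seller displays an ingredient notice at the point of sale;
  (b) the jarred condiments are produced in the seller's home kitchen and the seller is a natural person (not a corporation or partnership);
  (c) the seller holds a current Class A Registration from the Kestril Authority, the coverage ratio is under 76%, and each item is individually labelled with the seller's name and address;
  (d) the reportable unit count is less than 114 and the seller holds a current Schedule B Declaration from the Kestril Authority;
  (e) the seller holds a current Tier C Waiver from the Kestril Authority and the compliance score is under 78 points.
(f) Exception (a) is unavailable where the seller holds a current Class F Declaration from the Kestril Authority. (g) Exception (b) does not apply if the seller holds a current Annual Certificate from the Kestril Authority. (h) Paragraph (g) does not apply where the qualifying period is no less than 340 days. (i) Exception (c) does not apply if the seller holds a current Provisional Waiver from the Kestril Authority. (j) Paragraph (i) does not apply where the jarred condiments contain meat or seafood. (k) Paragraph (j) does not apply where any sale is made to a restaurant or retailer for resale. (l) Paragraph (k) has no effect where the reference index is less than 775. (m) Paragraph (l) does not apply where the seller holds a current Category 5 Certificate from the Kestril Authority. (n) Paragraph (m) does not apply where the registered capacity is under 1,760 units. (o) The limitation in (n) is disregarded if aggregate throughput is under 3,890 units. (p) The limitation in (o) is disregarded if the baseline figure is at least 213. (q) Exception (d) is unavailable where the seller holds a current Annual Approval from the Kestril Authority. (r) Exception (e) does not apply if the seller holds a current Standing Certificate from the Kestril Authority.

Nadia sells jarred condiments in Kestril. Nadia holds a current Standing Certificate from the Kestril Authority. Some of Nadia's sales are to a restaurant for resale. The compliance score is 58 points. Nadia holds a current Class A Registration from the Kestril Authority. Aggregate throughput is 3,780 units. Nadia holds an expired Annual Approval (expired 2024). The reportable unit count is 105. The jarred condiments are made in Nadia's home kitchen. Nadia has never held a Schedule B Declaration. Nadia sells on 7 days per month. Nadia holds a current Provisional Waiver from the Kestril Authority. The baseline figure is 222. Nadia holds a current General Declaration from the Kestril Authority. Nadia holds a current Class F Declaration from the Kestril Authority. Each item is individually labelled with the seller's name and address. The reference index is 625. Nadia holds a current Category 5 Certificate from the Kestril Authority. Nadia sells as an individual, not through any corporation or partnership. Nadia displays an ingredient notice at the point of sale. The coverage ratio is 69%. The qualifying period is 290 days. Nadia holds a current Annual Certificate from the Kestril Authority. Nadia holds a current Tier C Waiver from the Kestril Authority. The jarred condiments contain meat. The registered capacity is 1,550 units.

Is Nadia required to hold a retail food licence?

Exception (a): the number of selling days per month is 7, under the 8 limit; a current General Declaration is held; an ingredient notice is displayed — every condition holds. Turning to paragraph (f): (f) operates against (a): a current Class F Declaration is held. So (a) is unavailable.
Exception (b)'s conditions are all satisfied: the jarred condiments are home-kitchen produced; the seller is a natural person. But applying paragraphs (g)–(h): (g) applies — a current Annual Certificate is held. (h), which would lift (g), is not triggered — the qualifying period is 290 days, short of 340 days. Exception (b) does not apply.
Exception (c): a current Class A Registration is held; the coverage ratio is 69%, under the 76% limit; items are individually labelled — every condition holds. Applying paragraphs (i)–(p): (i) would limit (c) — a current Provisional Waiver is held — but (j) sets (i) aside: (j) applies — the jarred condiments contain meat. (k) would limit (j) — some sales are to a restaurant for resale — but (l) sets (k) aside: (l) is engaged — the reference index is 625, less than the 775 limit. (m) would limit (l) — a current Category 5 Certificate is held — but (n) sets (m) aside: (n) operates against (m): the registered capacity is 1,550 units, under the 1,760 units limit. (o) would limit (n) — aggregate throughput is 3,780 units, under the 3,890 units limit — but (p) sets (o) aside: (p) operates — the baseline figure is 222, meeting the 213 threshold. So (c) applies.
Exception (d) does not apply: there is no Schedule B Declaration in force.
Exception (e) is satisfied on its face — a current Tier C Waiver is held; the compliance score is 58 points, under the 78 points limit. However, paragraph (r) must be considered: (r) applies — a current Standing Certificate is held. Exception (e) does not apply.

No — exception (c) applies; Nadia is not required to hold a retail food licence.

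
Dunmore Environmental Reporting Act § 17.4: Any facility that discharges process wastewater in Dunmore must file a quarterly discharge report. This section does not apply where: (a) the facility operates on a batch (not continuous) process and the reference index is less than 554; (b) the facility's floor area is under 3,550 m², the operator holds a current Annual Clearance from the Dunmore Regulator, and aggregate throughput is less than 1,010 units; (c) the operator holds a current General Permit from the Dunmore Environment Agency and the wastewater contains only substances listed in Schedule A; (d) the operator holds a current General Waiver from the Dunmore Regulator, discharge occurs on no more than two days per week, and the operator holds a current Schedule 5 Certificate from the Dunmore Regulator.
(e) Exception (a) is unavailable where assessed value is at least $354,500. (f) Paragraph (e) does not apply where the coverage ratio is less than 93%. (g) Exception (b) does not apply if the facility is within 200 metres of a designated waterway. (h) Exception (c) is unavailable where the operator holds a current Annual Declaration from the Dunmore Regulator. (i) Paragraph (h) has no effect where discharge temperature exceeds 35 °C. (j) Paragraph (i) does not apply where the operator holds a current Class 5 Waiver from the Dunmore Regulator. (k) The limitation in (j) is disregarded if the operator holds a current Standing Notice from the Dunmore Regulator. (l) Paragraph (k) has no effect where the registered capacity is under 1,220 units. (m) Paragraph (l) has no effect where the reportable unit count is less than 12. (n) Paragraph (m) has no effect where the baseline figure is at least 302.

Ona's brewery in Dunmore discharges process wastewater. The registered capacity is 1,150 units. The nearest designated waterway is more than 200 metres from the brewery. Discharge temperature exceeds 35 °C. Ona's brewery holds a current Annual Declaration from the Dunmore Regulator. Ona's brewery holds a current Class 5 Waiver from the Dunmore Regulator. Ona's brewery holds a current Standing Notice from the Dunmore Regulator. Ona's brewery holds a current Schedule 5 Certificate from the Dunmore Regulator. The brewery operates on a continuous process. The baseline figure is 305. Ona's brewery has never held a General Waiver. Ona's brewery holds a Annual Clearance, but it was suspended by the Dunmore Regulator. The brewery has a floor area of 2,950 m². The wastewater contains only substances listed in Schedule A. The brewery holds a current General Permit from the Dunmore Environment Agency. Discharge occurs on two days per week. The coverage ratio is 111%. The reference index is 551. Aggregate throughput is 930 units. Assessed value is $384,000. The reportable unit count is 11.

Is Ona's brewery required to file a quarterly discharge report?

Yes — Ona's brewery must file a quarterly discharge report.

Exception (a) fails — the facility operates on a continuous process.
Exception (b) does not apply: no current Annual Clearance is held.
Exception (c): a current General Permit is held; the wastewater is Schedule-A-only — every condition holds. Turning to paragraphs (h)–(n): (h) applies — a current Annual Declaration is held. (i) would limit (h) — discharge temperature exceeds 35 °C — but (j) sets (i) aside: (j) applies — a current Class 5 Waiver is held. (k) applies (a current Standing Notice is held), but is itself disapplied by (l): (l) operates against (k): the registered capacity is 1,150 units, under the 1,220 units limit. (m) would limit (l) — the reportable unit count is 11, less than the 12 limit — but (n) sets (m) aside: (n) applies — the baseline figure is 305, meeting the 302 threshold. So (c) is unavailable.
Exception (d) requires that the operator holds a current General Waiver from the Dunmore Regulator; but the General Waiver is not current, so (d) is unavailable.
No exception applies. The general rule governs.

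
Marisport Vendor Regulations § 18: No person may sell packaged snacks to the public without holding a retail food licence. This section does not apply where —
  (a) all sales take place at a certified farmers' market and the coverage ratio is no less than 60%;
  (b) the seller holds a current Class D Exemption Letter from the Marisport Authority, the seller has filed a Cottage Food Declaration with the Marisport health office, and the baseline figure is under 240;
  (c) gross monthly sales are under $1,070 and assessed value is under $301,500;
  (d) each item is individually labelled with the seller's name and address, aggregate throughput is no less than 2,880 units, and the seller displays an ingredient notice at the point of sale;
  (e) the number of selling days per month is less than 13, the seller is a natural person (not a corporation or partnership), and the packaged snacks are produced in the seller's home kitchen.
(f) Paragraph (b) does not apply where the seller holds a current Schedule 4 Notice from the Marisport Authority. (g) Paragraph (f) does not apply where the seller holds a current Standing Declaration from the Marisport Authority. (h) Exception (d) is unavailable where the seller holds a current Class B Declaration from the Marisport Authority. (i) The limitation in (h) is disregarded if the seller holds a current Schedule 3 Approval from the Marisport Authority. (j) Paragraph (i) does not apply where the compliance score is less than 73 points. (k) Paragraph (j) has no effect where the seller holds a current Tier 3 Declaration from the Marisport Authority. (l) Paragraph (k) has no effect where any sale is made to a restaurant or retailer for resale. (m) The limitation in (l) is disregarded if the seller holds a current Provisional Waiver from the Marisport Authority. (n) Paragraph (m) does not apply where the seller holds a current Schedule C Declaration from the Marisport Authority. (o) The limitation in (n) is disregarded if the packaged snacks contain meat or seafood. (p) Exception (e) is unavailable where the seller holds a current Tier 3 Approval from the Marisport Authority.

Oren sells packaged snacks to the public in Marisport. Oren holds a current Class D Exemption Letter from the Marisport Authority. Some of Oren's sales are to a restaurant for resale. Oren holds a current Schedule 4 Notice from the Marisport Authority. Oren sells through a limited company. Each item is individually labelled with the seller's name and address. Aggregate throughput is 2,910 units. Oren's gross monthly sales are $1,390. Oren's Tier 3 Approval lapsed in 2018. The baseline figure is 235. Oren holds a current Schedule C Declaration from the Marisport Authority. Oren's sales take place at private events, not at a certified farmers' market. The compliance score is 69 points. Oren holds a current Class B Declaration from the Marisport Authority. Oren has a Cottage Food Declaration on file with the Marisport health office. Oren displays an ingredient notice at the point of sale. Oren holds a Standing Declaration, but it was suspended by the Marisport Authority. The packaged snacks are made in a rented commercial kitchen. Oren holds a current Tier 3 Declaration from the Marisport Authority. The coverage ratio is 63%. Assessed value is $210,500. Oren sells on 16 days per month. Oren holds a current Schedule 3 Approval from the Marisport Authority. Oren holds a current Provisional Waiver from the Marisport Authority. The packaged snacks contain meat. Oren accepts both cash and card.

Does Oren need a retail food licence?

No — exception (d) applies; Oren is not required to hold a retail food licence.

Exception (a) does not apply: sales are at private events, not a certified farmers' market.
Exception (b) is satisfied on its face — a current Class D Exemption Letter is held; a Cottage Food Declaration is on file; the baseline figure is 235, under the 240 limit. But applying paragraphs (f)–(g): (f) is engaged — a current Schedule 4 Notice is held. (g), which would lift (f), is not engaged — the Standing Declaration is not current. So (b) is unavailable.
Exception (c) requires that gross monthly sales are under $1,070; but gross monthly sales are $1,390, not under $1,070, so (c) is unavailable.
All of (d)'s requirements are met (items are individually labelled; aggregate throughput is 2,910 units, meeting the 2,880 units threshold; an ingredient notice is displayed). As to paragraphs (h)–(o): (h) would limit (d) — a current Class B Declaration is held — but (i) sets (h) aside: (i) is triggered — a current Schedule 3 Approval is held. (j) would limit (i) — the compliance score is 69 points, less than the 73 points limit — but (k) sets (j) aside: (k) operates against (j): a current Tier 3 Declaration is held. (l) would limit (k) — some sales are to a restaurant for resale — but (m) sets (l) aside: (m) is engaged — a current Provisional Waiver is held. (n) operates (a current Schedule C Declaration is held), but is itself disapplied by (o): (o) is engaged — the packaged snacks contain meat. Exception (d) stands.
Exception (e) does not apply: the number of selling days per month is 16, not less than 13.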